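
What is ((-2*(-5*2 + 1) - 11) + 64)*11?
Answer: 781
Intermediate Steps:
((-2*(-5*2 + 1) - 11) + 64)*11 = ((-2*(-10 + 1) - 11) + 64)*11 = ((-2*(-9) - 11) + 64)*11 = ((18 - 11) + 64)*11 = (7 + 64)*11 = 71*11 = 781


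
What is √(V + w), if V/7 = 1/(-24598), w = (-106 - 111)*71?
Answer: I*√190248659286/3514 ≈ 124.13*I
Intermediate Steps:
w = -15407 (w = -217*71 = -15407)
V = -1/3514 (V = 7/(-24598) = 7*(-1/24598) = -1/3514 ≈ -0.00028458)
√(V + w) = √(-1/3514 - 15407) = √(-54140199/3514) = I*√190248659286/3514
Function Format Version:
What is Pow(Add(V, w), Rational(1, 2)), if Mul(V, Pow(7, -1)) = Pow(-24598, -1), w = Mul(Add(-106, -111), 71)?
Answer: Mul(Rational(1, 3514), I, Pow(190248659286, Rational(1, 2))) ≈ Mul(124.13, I)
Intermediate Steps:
w = -15407 (w = Mul(-217, 71) = -15407)
V = Rational(-1, 3514) (V = Mul(7, Pow(-24598, -1)) = Mul(7, Rational(-1, 24598)) = Rational(-1, 3514) ≈ -0.00028458)
Pow(Add(V, w), Rational(1, 2)) = Pow(Add(Rational(-1, 3514), -15407), Rational(1, 2)) = Pow(Rational(-54140199, 3514), Rational(1, 2)) = Mul(Rational(1, 3514), I, Pow(190248659286, Rational(1, 2)))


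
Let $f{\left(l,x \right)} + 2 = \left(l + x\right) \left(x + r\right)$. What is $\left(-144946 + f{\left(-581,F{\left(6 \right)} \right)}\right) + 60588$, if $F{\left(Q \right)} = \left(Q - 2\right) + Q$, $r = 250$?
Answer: $-232820$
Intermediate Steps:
$F{\left(Q \right)} = -2 + 2 Q$ ($F{\left(Q \right)} = \left(-2 + Q\right) + Q = -2 + 2 Q$)
$f{\left(l,x \right)} = -2 + \left(250 + x\right) \left(l + x\right)$ ($f{\left(l,x \right)} = -2 + \left(l + x\right) \left(x + 250\right) = -2 + \left(l + x\right) \left(250 + x\right) = -2 + \left(250 + x\right) \left(l + x\right)$)
$\left(-144946 + f{\left(-581,F{\left(6 \right)} \right)}\right) + 60588 = \left(-144946 + \left(-2 + \left(-2 + 2 \cdot 6\right)^{2} + 250 \left(-581\right) + 250 \left(-2 + 2 \cdot 6\right) - 581 \left(-2 + 2 \cdot 6\right)\right)\right) + 60588 = \left(-144946 - \left(145252 - \left(-2 + 12\right)^{2} + 331 \left(-2 + 12\right)\right)\right) + 60588 = \left(-144946 - \left(148562 - 100\right)\right) + 60588 = \left(-144946 - 148462\right) + 60588 = -293408 + 60588 = -232820$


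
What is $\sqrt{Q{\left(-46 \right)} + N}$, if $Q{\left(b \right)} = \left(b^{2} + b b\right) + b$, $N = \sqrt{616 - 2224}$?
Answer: $\sqrt{4186 + 2 i \sqrt{402}} \approx 64.7 + 0.3099 i$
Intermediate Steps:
$N = 2 i \sqrt{402}$ ($N = \sqrt{-1608} = 2 i \sqrt{402} \approx 40.1 i$)
$Q{\left(b \right)} = b + 2 b^{2}$ ($Q{\left(b \right)} = \left(b^{2} + b^{2}\right) + b = 2 b^{2} + b = b + 2 b^{2}$)
$\sqrt{Q{\left(-46 \right)} + N} = \sqrt{- 46 \left(1 + 2 \left(-46\right)\right) + 2 i \sqrt{402}} = \sqrt{- 46 \left(1 - 92\right) + 2 i \sqrt{402}} = \sqrt{\left(-46\right) \left(-91\right) + 2 i \sqrt{402}} = \sqrt{4186 + 2 i \sqrt{402}}$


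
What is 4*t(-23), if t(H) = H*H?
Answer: 2116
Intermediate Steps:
t(H) = H²
4*t(-23) = 4*(-23)² = 4*529 = 2116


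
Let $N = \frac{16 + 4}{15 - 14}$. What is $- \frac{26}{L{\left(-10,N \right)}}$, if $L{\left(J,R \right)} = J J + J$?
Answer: $- \frac{13}{45} \approx -0.28889$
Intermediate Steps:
$N = 20$ ($N = \frac{20}{1} = 20 \cdot 1 = 20$)
$L{\left(J,R \right)} = J + J^{2}$ ($L{\left(J,R \right)} = J^{2} + J = J + J^{2}$)
$- \frac{26}{L{\left(-10,N \right)}} = - \frac{26}{\left(-10\right) \left(1 - 10\right)} = - \frac{26}{\left(-10\right) \left(-9\right)} = - \frac{26}{90} = \left(-26\right) \frac{1}{90} = - \frac{13}{45}$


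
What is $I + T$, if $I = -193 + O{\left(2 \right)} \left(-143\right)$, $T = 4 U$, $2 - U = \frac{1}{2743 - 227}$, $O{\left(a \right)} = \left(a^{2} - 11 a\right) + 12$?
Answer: $\frac{423316}{629} \approx 673.0$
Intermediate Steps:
$O{\left(a \right)} = 12 + a^{2} - 11 a$
$U = \frac{5031}{2516}$ ($U = 2 - \frac{1}{2743 - 227} = 2 - \frac{1}{2516} = \frac{5031}{2516} \approx 1.9996$)
$T = \frac{5031}{629}$ ($T = 4 \cdot \frac{5031}{2516} = \frac{5031}{629} \approx 7.9984$)
$I = 665$ ($I = -193 + \left(12 + 2^{2} - 22\right) \left(-143\right) = -193 + \left(12 + 4 - 22\right) \left(-143\right) = -193 - -858 = -193 + 858 = 665$)
$I + T = 665 + \frac{5031}{629} = \frac{423316}{629}$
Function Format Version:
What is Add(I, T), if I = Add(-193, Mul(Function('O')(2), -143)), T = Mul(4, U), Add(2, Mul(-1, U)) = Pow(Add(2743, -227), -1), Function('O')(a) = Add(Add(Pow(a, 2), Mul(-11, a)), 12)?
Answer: Rational(423316, 629) ≈ 673.00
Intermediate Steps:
Function('O')(a) = Add(12, Pow(a, 2), Mul(-11, a))
U = Rational(5031, 2516) (U = Add(2, Mul(-1, Pow(Add(2743, -227), -1))) = Add(2, Mul(-1, Pow(2516, -1))) = Add(2, Mul(-1, Rational(1, 2516))) = Add(2, Rational(-1, 2516)) = Rational(5031, 2516) ≈ 1.9996)
T = Rational(5031, 629) (T = Mul(4, Rational(5031, 2516)) = Rational(5031, 629) ≈ 7.9984)
I = 665 (I = Add(-193, Mul(Add(12, Pow(2, 2), Mul(-11, 2)), -143)) = Add(-193, Mul(Add(12, 4, -22), -143)) = Add(-193, Mul(-6, -143)) = Add(-193, 858) = 665)
Add(I, T) = Add(665, Rational(5031, 629)) = Rational(423316, 629)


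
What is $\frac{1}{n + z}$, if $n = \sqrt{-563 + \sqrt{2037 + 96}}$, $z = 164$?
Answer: $\frac{1}{164 + i \sqrt{563 - 3 \sqrt{237}}} \approx 0.0059826 - 0.0008293 i$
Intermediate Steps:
$n = \sqrt{-563 + 3 \sqrt{237}}$ ($n = \sqrt{-563 + \sqrt{2133}} = \sqrt{-563 + 3 \sqrt{237}} \approx 22.734 i$)
$\frac{1}{n + z} = \frac{1}{\sqrt{-563 + 3 \sqrt{237}} + 164} = \frac{1}{164 + \sqrt{-563 + 3 \sqrt{237}}}$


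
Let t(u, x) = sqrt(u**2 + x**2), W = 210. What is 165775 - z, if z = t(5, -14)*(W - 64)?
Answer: 165775 - 146*sqrt(221) ≈ 1.6360e+5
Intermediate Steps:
z = 146*sqrt(221) (z = sqrt(5**2 + (-14)**2)*(210 - 64) = sqrt(25 + 196)*146 = sqrt(221)*146 = 146*sqrt(221) ≈ 2170.4)
165775 - z = 165775 - 146*sqrt(221)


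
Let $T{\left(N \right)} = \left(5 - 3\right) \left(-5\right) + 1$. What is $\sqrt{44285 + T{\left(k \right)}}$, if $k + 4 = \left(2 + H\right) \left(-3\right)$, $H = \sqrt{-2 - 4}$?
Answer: $2 \sqrt{11069} \approx 210.42$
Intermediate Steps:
$H = i \sqrt{6}$ ($H = \sqrt{-6} = i \sqrt{6} \approx 2.4495 i$)
$k = -10 - 3 i \sqrt{6}$ ($k = -4 + \left(2 + i \sqrt{6}\right) \left(-3\right) = -4 - \left(6 + 3 i \sqrt{6}\right) = -10 - 3 i \sqrt{6} \approx -10.0 - 7.3485 i$)
$T{\left(N \right)} = -9$ ($T{\left(N \right)} = 2 \left(-5\right) + 1 = -10 + 1 = -9$)
$\sqrt{44285 + T{\left(k \right)}} = \sqrt{44285 - 9} = \sqrt{44276} = 2 \sqrt{11069}$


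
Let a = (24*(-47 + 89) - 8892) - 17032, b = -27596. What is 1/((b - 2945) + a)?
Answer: -1/55457 ≈ -1.8032e-5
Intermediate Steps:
a = -24916 (a = (24*42 - 8892) - 17032 = (1008 - 8892) - 17032 = -7884 - 17032 = -24916)
1/((b - 2945) + a) = 1/((-27596 - 2945) - 24916) = 1/(-30541 - 24916) = 1/(-55457) = -1/55457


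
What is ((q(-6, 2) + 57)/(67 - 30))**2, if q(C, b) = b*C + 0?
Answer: 2025/1369 ≈ 1.4792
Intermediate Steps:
q(C, b) = C*b (q(C, b) = C*b + 0 = C*b)
((q(-6, 2) + 57)/(67 - 30))**2 = ((-6*2 + 57)/(67 - 30))**2 = ((-12 + 57)/37)**2 = (45*(1/37))**2 = (45/37)**2 = 2025/1369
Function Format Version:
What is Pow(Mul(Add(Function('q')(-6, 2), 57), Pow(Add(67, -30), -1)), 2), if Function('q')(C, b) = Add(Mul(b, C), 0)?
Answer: Rational(2025, 1369) ≈ 1.4792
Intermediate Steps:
Function('q')(C, b) = Mul(C, b) (Function('q')(C, b) = Add(Mul(C, b), 0) = Mul(C, b))
Pow(Mul(Add(Function('q')(-6, 2), 57), Pow(Add(67, -30), -1)), 2) = Pow(Mul(Add(Mul(-6, 2), 57), Pow(Add(67, -30), -1)), 2) = Pow(Mul(Add(-12, 57), Pow(37, -1)), 2) = Pow(Mul(45, Rational(1, 37)), 2) = Pow(Rational(45, 37), 2) = Rational(2025, 1369)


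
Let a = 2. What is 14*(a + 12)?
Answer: 196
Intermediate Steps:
14*(a + 12) = 14*(2 + 12) = 14*14 = 196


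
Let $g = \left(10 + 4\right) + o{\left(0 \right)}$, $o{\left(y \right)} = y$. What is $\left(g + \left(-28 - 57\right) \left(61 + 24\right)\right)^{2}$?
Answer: $51998521$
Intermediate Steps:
$g = 14$ ($g = \left(10 + 4\right) + 0 = 14 + 0 = 14$)
$\left(g + \left(-28 - 57\right) \left(61 + 24\right)\right)^{2} = \left(14 + \left(-28 - 57\right) \left(61 + 24\right)\right)^{2} = \left(14 - 7225\right)^{2} = \left(-7211\right)^{2} = 51998521$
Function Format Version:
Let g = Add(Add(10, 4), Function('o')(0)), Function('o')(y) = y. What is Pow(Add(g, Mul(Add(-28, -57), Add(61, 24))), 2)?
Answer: 51998521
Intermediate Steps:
g = 14 (g = Add(Add(10, 4), 0) = Add(14, 0) = 14)
Pow(Add(g, Mul(Add(-28, -57), Add(61, 24))), 2) = Pow(Add(14, Mul(Add(-28, -57), Add(61, 24))), 2) = Pow(Add(14, Mul(-85, 85)), 2) = Pow(Add(14, -7225), 2) = Pow(-7211, 2) = 51998521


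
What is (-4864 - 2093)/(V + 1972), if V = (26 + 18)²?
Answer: -6957/3908 ≈ -1.7802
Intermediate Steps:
V = 1936 (V = 44² = 1936)
(-4864 - 2093)/(V + 1972) = (-4864 - 2093)/(1936 + 1972) = -6957/3908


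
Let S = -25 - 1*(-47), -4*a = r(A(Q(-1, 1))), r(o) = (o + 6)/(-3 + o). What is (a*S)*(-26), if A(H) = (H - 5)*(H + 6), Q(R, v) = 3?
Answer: 572/7 ≈ 81.714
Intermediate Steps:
A(H) = (-5 + H)*(6 + H)
r(o) = (6 + o)/(-3 + o)
a = -⅐ (a = -(6 + (-30 + 3 + 3²))/(4*(-3 + (-30 + 3 + 3²))) = -(6 + (-30 + 3 + 9))/(4*(-3 + (-30 + 3 + 9))) = -(6 - 18)/(4*(-3 - 18)) = -(-12)/(4*(-21)) = -(-1)*(-12)/84 = -¼*4/7 = -⅐ ≈ -0.14286)
S = 22 (S = -25 + 47 = 22)
(a*S)*(-26) = -⅐*22*(-26) = -22/7*(-26) = 572/7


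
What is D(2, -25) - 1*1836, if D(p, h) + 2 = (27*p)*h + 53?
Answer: -3135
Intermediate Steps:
D(p, h) = 51 + 27*h*p (D(p, h) = -2 + ((27*p)*h + 53) = -2 + (27*h*p + 53) = -2 + (53 + 27*h*p) = 51 + 27*h*p)
D(2, -25) - 1*1836 = (51 + 27*(-25)*2) - 1*1836 = (51 - 1350) - 1836 = -1299 - 1836 = -3135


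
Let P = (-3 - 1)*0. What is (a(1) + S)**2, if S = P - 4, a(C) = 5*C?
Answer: 1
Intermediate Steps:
P = 0 (P = -4*0 = 0)
S = -4 (S = 0 - 4 = -4)
(a(1) + S)**2 = (5*1 - 4)**2 = (5 - 4)**2 = 1**2 = 1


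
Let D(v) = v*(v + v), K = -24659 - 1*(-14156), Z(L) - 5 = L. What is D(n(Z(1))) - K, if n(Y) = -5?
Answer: 10553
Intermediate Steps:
Z(L) = 5 + L
K = -10503 (K = -24659 + 14156 = -10503)
D(v) = 2*v² (D(v) = v*(2*v) = 2*v²)
D(n(Z(1))) - K = 2*(-5)² - 1*(-10503) = 2*25 + 10503 = 50 + 10503 = 10553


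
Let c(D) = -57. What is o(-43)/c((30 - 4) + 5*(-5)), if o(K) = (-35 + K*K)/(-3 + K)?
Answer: 907/1311 ≈ 0.69184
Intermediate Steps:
o(K) = (-35 + K**2)/(-3 + K)
o(-43)/c((30 - 4) + 5*(-5)) = ((-35 + (-43)**2)/(-3 - 43))/(-57) = ((-35 + 1849)/(-46))*(-1/57) = -1/46*1814*(-1/57) = -907/23*(-1/57) = 907/1311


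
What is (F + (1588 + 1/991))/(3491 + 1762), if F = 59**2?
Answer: 1674460/1735241 ≈ 0.96497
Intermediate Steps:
F = 3481
(F + (1588 + 1/991))/(3491 + 1762) = (3481 + (1588 + 1/991))/(3491 + 1762) = (3481 + (1588 + 1/991))/5253 = (3481 + 1573709/991)*(1/5253) = (5023380/991)*(1/5253) = 1674460/1735241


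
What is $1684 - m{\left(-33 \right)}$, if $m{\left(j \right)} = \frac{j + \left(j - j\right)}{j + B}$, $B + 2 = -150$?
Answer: $\frac{311507}{185} \approx 1683.8$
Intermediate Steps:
$B = -152$ ($B = -2 - 150 = -152$)
$m{\left(j \right)} = \frac{j}{-152 + j}$ ($m{\left(j \right)} = \frac{j + \left(j - j\right)}{j - 152} = \frac{j + 0}{-152 + j} = \frac{j}{-152 + j}$)
$1684 - m{\left(-33 \right)} = 1684 - - \frac{33}{-152 - 33} = 1684 - - \frac{33}{-185} = 1684 - \left(-33\right) \left(- \frac{1}{185}\right) = 1684 - \frac{33}{185} = \frac{311507}{185}$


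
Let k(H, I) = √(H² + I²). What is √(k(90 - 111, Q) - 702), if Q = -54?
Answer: √(-702 + 3*√373) ≈ 25.378*I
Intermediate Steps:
√(k(90 - 111, Q) - 702) = √(√((90 - 111)² + (-54)²) - 702) = √(√((-21)² + 2916) - 702) = √(√(441 + 2916) - 702) = √(√3357 - 702) = √(3*√373 - 702) = √(-702 + 3*√373)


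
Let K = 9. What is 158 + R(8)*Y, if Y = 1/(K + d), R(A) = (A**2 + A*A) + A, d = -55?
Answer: 3566/23 ≈ 155.04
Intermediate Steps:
R(A) = A + 2*A**2 (R(A) = (A**2 + A**2) + A = 2*A**2 + A = A + 2*A**2)
Y = -1/46 (Y = 1/(9 - 55) = 1/(-46) = -1/46 ≈ -0.021739)
158 + R(8)*Y = 158 + (8*(1 + 2*8))*(-1/46) = 158 + (8*(1 + 16))*(-1/46) = 158 + (8*17)*(-1/46) = 158 + 136*(-1/46) = 158 - 68/23 = 3566/23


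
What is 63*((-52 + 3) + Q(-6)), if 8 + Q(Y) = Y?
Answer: -3969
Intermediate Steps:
Q(Y) = -8 + Y
63*((-52 + 3) + Q(-6)) = 63*((-52 + 3) + (-8 - 6)) = 63*(-49 - 14) = 63*(-63) = -3969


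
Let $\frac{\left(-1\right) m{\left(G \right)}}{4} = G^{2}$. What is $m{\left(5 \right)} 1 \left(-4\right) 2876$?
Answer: $1150400$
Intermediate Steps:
$m{\left(G \right)} = - 4 G^{2}$
$m{\left(5 \right)} 1 \left(-4\right) 2876 = - 4 \cdot 5^{2} \cdot 1 \left(-4\right) 2876 = \left(-4\right) 25 \cdot 1 \left(-4\right) 2876 = \left(-100\right) 1 \left(-4\right) 2876 = \left(-100\right) \left(-4\right) 2876 = 400 \cdot 2876 = 1150400$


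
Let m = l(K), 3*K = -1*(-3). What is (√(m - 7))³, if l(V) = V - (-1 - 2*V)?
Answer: -3*I*√3 ≈ -5.1962*I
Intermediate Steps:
K = 1 (K = (-1*(-3))/3 = (⅓)*3 = 1)
l(V) = 1 + 3*V (l(V) = V + (1 + 2*V) = 1 + 3*V)
m = 4 (m = 1 + 3*1 = 1 + 3 = 4)
(√(m - 7))³ = (√(4 - 7))³ = (√(-3))³ = (I*√3)³ = -3*I*√3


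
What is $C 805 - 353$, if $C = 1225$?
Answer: $985772$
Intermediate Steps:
$C 805 - 353 = 1225 \cdot 805 - 353 = 986125 - 353 = 985772$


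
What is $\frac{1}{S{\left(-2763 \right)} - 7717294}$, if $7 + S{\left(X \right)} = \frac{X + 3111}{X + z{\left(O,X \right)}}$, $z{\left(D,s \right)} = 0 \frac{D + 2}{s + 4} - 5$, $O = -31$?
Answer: $- \frac{692}{5340372379} \approx -1.2958 \cdot 10^{-7}$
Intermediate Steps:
$z{\left(D,s \right)} = -5$ ($z{\left(D,s \right)} = 0 \frac{2 + D}{4 + s} - 5 = 0 - 5 = -5$)
$S{\left(X \right)} = -7 + \frac{3111 + X}{-5 + X}$ ($S{\left(X \right)} = -7 + \frac{X + 3111}{X - 5} = -7 + \frac{3111 + X}{-5 + X}$)
$\frac{1}{S{\left(-2763 \right)} - 7717294} = \frac{1}{\frac{2 \left(1573 - -8289\right)}{-5 - 2763} - 7717294} = \frac{1}{\frac{2 \left(1573 + 8289\right)}{-2768} - 7717294} = \frac{1}{2 \left(- \frac{1}{2768}\right) 9862 - 7717294} = \frac{1}{- \frac{4931}{692} - 7717294} = \frac{1}{- \frac{5340372379}{692}} = - \frac{692}{5340372379}$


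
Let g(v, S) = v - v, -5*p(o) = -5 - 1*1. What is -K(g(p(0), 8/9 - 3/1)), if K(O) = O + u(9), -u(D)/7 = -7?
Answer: -49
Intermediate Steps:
u(D) = 49 (u(D) = -7*(-7) = 49)
p(o) = 6/5 (p(o) = -(-5 - 1*1)/5 = -(-5 - 1)/5 = -1/5*(-6) = 6/5)
g(v, S) = 0
K(O) = 49 + O (K(O) = O + 49 = 49 + O)
-K(g(p(0), 8/9 - 3/1)) = -(49 + 0) = -1*49 = -49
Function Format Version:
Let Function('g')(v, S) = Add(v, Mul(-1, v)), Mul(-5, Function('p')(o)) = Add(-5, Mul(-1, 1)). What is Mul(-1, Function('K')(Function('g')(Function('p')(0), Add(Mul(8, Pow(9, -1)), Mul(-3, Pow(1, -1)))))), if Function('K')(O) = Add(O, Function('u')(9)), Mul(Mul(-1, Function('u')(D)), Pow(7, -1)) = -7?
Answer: -49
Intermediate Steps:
Function('u')(D) = 49 (Function('u')(D) = Mul(-7, -7) = 49)
Function('p')(o) = Rational(6, 5) (Function('p')(o) = Mul(Rational(-1, 5), Add(-5, Mul(-1, 1))) = Mul(Rational(-1, 5), Add(-5, -1)) = Mul(Rational(-1, 5), -6) = Rational(6, 5))
Function('g')(v, S) = 0
Function('K')(O) = Add(49, O) (Function('K')(O) = Add(O, 49) = Add(49, O))
Mul(-1, Function('K')(Function('g')(Function('p')(0), Add(Mul(8, Pow(9, -1)), Mul(-3, Pow(1, -1)))))) = Mul(-1, Add(49, 0)) = Mul(-1, 49) = -49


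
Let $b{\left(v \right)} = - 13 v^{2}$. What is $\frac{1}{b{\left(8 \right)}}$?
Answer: $- \frac{1}{832} \approx -0.0012019$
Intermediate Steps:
$\frac{1}{b{\left(8 \right)}} = \frac{1}{\left(-13\right) 8^{2}} = \frac{1}{\left(-13\right) 64} = \frac{1}{-832} = - \frac{1}{832}$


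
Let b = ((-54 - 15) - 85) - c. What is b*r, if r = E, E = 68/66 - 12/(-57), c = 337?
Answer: -381998/627 ≈ -609.25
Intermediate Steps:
E = 778/627 (E = 68*(1/66) - 12*(-1/57) = 34/33 + 4/19 = 778/627 ≈ 1.2408)
r = 778/627 ≈ 1.2408
b = -491 (b = ((-54 - 15) - 85) - 1*337 = (-69 - 85) - 337 = -154 - 337 = -491)
b*r = -491*778/627 = -381998/627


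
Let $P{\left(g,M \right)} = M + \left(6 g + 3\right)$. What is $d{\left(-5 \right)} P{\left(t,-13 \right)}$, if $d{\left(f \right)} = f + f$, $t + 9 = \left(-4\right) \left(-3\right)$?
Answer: $-80$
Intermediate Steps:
$t = 3$ ($t = -9 - -12 = -9 + 12 = 3$)
$d{\left(f \right)} = 2 f$
$P{\left(g,M \right)} = 3 + M + 6 g$ ($P{\left(g,M \right)} = M + \left(3 + 6 g\right) = 3 + M + 6 g$)
$d{\left(-5 \right)} P{\left(t,-13 \right)} = 2 \left(-5\right) \left(3 - 13 + 6 \cdot 3\right) = - 10 \left(3 - 13 + 18\right) = \left(-10\right) 8 = -80$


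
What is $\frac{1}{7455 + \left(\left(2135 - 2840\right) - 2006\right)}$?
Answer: $\frac{1}{4744} \approx 0.00021079$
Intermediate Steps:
$\frac{1}{7455 + \left(\left(2135 - 2840\right) - 2006\right)} = \frac{1}{7455 - 2711} = \frac{1}{4744}$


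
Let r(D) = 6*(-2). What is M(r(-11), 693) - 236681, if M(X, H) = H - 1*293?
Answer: -236281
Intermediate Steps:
r(D) = -12
M(X, H) = -293 + H (M(X, H) = H - 293 = -293 + H)
M(r(-11), 693) - 236681 = (-293 + 693) - 236681 = 400 - 236681 = -236281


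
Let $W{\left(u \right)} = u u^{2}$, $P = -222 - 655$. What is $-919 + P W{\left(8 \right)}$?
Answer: $-449943$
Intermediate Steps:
$P = -877$
$W{\left(u \right)} = u^{3}$
$-919 + P W{\left(8 \right)} = -919 - 877 \cdot 8^{3} = -919 - 449024 = -449943$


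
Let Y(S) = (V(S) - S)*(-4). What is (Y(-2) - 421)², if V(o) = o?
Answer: 177241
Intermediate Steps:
Y(S) = 0 (Y(S) = (S - S)*(-4) = 0*(-4) = 0)
(Y(-2) - 421)² = (0 - 421)² = (-421)² = 177241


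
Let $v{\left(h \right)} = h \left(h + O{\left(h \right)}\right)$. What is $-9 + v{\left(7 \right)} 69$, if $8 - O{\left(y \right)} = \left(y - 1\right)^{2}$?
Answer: $-10152$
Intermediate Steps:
$O{\left(y \right)} = 8 - \left(-1 + y\right)^{2}$ ($O{\left(y \right)} = 8 - \left(y - 1\right)^{2} = 8 - \left(-1 + y\right)^{2}$)
$v{\left(h \right)} = h \left(8 + h - \left(-1 + h\right)^{2}\right)$ ($v{\left(h \right)} = h \left(h - \left(-8 + \left(-1 + h\right)^{2}\right)\right) = h \left(8 + h - \left(-1 + h\right)^{2}\right)$)
$-9 + v{\left(7 \right)} 69 = -9 + 7 \left(8 + 7 - \left(-1 + 7\right)^{2}\right) 69 = -9 + 7 \left(8 + 7 - 6^{2}\right) 69 = -9 + 7 \left(8 + 7 - 36\right) 69 = -9 + 7 \left(-21\right) 69 = -9 - 10143 = -10152$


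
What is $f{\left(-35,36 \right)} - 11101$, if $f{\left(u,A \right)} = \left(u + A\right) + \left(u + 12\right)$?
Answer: $-11123$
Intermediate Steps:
$f{\left(u,A \right)} = 12 + A + 2 u$ ($f{\left(u,A \right)} = \left(A + u\right) + \left(12 + u\right) = 12 + A + 2 u$)
$f{\left(-35,36 \right)} - 11101 = \left(12 + 36 + 2 \left(-35\right)\right) - 11101 = \left(12 + 36 - 70\right) - 11101 = -22 - 11101 = -11123$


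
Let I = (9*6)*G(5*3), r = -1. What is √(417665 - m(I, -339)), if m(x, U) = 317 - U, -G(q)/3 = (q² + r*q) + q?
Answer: √417009 ≈ 645.76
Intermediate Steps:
G(q) = -3*q² (G(q) = -3*((q² - q) + q) = -3*q²)
I = -36450 (I = (9*6)*(-3*(5*3)²) = 54*(-3*15²) = 54*(-3*225) = 54*(-675) = -36450)
√(417665 - m(I, -339)) = √(417665 - (317 - 1*(-339))) = √(417665 - (317 + 339)) = √(417665 - 1*656) = √(417665 - 656) = √417009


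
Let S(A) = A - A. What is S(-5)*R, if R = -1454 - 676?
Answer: 0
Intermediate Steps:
R = -2130
S(A) = 0
S(-5)*R = 0*(-2130) = 0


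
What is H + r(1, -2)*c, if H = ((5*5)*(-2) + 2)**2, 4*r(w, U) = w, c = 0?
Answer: 2304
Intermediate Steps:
r(w, U) = w/4
H = 2304 (H = (25*(-2) + 2)**2 = (-50 + 2)**2 = (-48)**2 = 2304)
H + r(1, -2)*c = 2304 + ((1/4)*1)*0 = 2304 + (1/4)*0 = 2304 + 0 = 2304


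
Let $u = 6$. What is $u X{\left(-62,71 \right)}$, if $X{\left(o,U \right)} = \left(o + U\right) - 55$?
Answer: $-276$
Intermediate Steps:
$X{\left(o,U \right)} = -55 + U + o$ ($X{\left(o,U \right)} = \left(U + o\right) - 55 = -55 + U + o$)
$u X{\left(-62,71 \right)} = 6 \left(-55 + 71 - 62\right) = 6 \left(-46\right) = -276$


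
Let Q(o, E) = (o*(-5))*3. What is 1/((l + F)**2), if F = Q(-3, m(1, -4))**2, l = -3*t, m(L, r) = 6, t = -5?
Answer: 1/4161600 ≈ 2.4029e-7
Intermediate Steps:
Q(o, E) = -15*o (Q(o, E) = -5*o*3 = -15*o)
l = 15 (l = -3*(-5) = 15)
F = 2025 (F = (-15*(-3))**2 = 45**2 = 2025)
1/((l + F)**2) = 1/((15 + 2025)**2) = 1/(2040**2) = 1/4161600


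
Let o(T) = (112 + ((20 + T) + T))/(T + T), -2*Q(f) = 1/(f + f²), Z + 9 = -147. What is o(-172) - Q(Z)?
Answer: 1281583/2079480 ≈ 0.61630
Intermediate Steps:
Z = -156 (Z = -9 - 147 = -156)
Q(f) = -1/(2*(f + f²))
o(T) = (132 + 2*T)/(2*T) (o(T) = (112 + (20 + 2*T))/((2*T)) = (132 + 2*T)*(1/(2*T)) = (132 + 2*T)/(2*T))
o(-172) - Q(Z) = (66 - 172)/(-172) - (-1)/(2*(-156)*(1 - 156)) = -1/172*(-106) - (-1)*(-1)/(2*156*(-155)) = 53/86 - (-1)*(-1)*(-1)/(2*156*155) = 53/86 - 1*(-1/48360) = 53/86 + 1/48360 = 1281583/2079480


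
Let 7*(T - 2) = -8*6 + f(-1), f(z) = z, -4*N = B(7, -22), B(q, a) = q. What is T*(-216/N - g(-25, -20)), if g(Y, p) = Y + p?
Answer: -5895/7 ≈ -842.14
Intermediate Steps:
N = -7/4 (N = -¼*7 = -7/4 ≈ -1.7500)
T = -5 (T = 2 + (-8*6 - 1)/7 = 2 + (-48 - 1)/7 = 2 + (⅐)*(-49) = 2 - 7 = -5)
T*(-216/N - g(-25, -20)) = -5*(-216/(-7/4) - (-25 - 20)) = -5*(-216*(-4/7) - 1*(-45)) = -5*(864/7 + 45) = -5*1179/7 = -5895/7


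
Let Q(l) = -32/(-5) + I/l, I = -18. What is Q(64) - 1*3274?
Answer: -522861/160 ≈ -3267.9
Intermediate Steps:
Q(l) = 32/5 - 18/l (Q(l) = -32/(-5) - 18/l = -32*(-⅕) - 18/l = 32/5 - 18/l)
Q(64) - 1*3274 = (32/5 - 18/64) - 1*3274 = (32/5 - 18*1/64) - 3274 = (32/5 - 9/32) - 3274 = 979/160 - 3274 = -522861/160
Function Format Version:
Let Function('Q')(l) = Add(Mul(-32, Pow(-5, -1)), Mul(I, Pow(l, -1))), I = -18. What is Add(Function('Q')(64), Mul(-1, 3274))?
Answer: Rational(-522861, 160) ≈ -3267.9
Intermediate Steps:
Function('Q')(l) = Add(Rational(32, 5), Mul(-18, Pow(l, -1))) (Function('Q')(l) = Add(Mul(-32, Pow(-5, -1)), Mul(-18, Pow(l, -1))) = Add(Mul(-32, Rational(-1, 5)), Mul(-18, Pow(l, -1))) = Add(Rational(32, 5), Mul(-18, Pow(l, -1))))
Add(Function('Q')(64), Mul(-1, 3274)) = Add(Add(Rational(32, 5), Mul(-18, Pow(64, -1))), Mul(-1, 3274)) = Add(Add(Rational(32, 5), Mul(-18, Rational(1, 64))), -3274) = Add(Add(Rational(32, 5), Rational(-9, 32)), -3274) = Add(Rational(979, 160), -3274) = Rational(-522861, 160)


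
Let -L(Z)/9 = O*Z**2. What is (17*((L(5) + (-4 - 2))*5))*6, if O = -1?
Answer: 111690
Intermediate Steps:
L(Z) = 9*Z**2 (L(Z) = -(-9)*Z**2 = 9*Z**2)
(17*((L(5) + (-4 - 2))*5))*6 = (17*((9*5**2 + (-4 - 2))*5))*6 = (17*((9*25 - 6)*5))*6 = (17*((225 - 6)*5))*6 = (17*(219*5))*6 = (17*1095)*6 = 18615*6 = 111690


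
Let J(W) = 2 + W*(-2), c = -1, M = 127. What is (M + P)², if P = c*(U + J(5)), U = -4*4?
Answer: 22801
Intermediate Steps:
J(W) = 2 - 2*W
U = -16
P = 24 (P = -(-16 + (2 - 2*5)) = -(-16 + (2 - 10)) = -(-16 - 8) = -1*(-24) = 24)
(M + P)² = (127 + 24)² = 151² = 22801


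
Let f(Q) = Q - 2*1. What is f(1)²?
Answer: 1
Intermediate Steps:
f(Q) = -2 + Q (f(Q) = Q - 2 = -2 + Q)
f(1)² = (-2 + 1)² = (-1)² = 1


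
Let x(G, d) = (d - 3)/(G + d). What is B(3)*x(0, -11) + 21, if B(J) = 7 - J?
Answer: 287/11 ≈ 26.091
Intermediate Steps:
x(G, d) = (-3 + d)/(G + d)
B(3)*x(0, -11) + 21 = (7 - 1*3)*((-3 - 11)/(0 - 11)) + 21 = (7 - 3)*(-14/(-11)) + 21 = 4*(-1/11*(-14)) + 21 = 4*(14/11) + 21 = 56/11 + 21 = 287/11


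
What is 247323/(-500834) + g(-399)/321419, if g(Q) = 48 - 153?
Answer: -11363842701/22996794778 ≈ -0.49415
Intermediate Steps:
g(Q) = -105
247323/(-500834) + g(-399)/321419 = 247323/(-500834) - 105/321419 = 247323*(-1/500834) - 105*1/321419 = -247323/500834 - 15/45917 = -11363842701/22996794778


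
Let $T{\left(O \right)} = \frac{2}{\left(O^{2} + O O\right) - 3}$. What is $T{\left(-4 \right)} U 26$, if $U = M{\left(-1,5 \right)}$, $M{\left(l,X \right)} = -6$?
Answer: $- \frac{312}{29} \approx -10.759$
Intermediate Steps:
$U = -6$
$T{\left(O \right)} = \frac{2}{-3 + 2 O^{2}}$ ($T{\left(O \right)} = \frac{2}{\left(O^{2} + O^{2}\right) - 3} = \frac{2}{2 O^{2} - 3} = \frac{2}{-3 + 2 O^{2}}$)
$T{\left(-4 \right)} U 26 = \frac{2}{-3 + 2 \left(-4\right)^{2}} \left(-6\right) 26 = \frac{2}{-3 + 2 \cdot 16} \left(-6\right) 26 = \frac{2}{-3 + 32} \left(-6\right) 26 = \frac{2}{29} \left(-6\right) 26 = \left(- \frac{12}{29}\right) 26 = - \frac{312}{29}$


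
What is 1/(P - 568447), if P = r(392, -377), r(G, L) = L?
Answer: -1/568824 ≈ -1.7580e-6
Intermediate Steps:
P = -377
1/(P - 568447) = 1/(-377 - 568447) = 1/(-568824) = -1/568824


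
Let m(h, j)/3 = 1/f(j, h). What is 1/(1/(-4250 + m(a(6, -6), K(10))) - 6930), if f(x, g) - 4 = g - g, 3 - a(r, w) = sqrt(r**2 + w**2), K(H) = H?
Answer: -16997/117789214 ≈ -0.00014430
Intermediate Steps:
a(r, w) = 3 - sqrt(r**2 + w**2)
f(x, g) = 4 (f(x, g) = 4 + (g - g) = 4 + 0 = 4)
m(h, j) = 3/4
1/(1/(-4250 + m(a(6, -6), K(10))) - 6930) = 1/(1/(-4250 + 3/4) - 6930) = 1/(1/(-16997/4) - 6930) = 1/(-4/16997 - 6930) = 1/(-117789214/16997) = -16997/117789214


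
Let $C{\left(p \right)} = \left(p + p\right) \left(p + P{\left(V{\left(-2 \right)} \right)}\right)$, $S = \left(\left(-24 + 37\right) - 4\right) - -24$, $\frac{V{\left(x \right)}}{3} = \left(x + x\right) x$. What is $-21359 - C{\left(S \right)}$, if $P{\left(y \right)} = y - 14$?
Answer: $-24197$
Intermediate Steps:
$V{\left(x \right)} = 6 x^{2}$ ($V{\left(x \right)} = 3 \left(x + x\right) x = 3 \cdot 2 x x = 3 \cdot 2 x^{2} = 6 x^{2}$)
$P{\left(y \right)} = -14 + y$
$S = 33$ ($S = \left(13 - 4\right) + 24 = 9 + 24 = 33$)
$C{\left(p \right)} = 2 p \left(10 + p\right)$ ($C{\left(p \right)} = \left(p + p\right) \left(p - \left(14 - 6 \left(-2\right)^{2}\right)\right) = 2 p \left(p + \left(-14 + 6 \cdot 4\right)\right) = 2 p \left(p + \left(-14 + 24\right)\right) = 2 p \left(p + 10\right) = 2 p \left(10 + p\right)$)
$-21359 - C{\left(S \right)} = -21359 - 2 \cdot 33 \left(10 + 33\right) = -21359 - 2 \cdot 33 \cdot 43 = -21359 - 2838 = -24197$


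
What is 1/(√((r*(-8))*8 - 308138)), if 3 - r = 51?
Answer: -I*√305066/305066 ≈ -0.0018105*I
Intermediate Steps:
r = -48 (r = 3 - 1*51 = 3 - 51 = -48)
1/(√((r*(-8))*8 - 308138)) = 1/(√(-48*(-8)*8 - 308138)) = 1/(√(384*8 - 308138)) = 1/(√(3072 - 308138)) = 1/(√(-305066)) = 1/(I*√305066) = -I*√305066/305066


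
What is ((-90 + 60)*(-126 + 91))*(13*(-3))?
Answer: -40950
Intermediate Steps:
((-90 + 60)*(-126 + 91))*(13*(-3)) = -30*(-35)*(-39) = 1050*(-39) = -40950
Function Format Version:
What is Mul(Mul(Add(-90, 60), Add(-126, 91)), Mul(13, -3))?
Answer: -40950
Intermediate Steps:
Mul(Mul(Add(-90, 60), Add(-126, 91)), Mul(13, -3)) = Mul(Mul(-30, -35), -39) = Mul(1050, -39) = -40950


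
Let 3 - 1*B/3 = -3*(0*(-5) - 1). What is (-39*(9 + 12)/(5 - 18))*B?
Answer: 0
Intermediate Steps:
B = 0 (B = 9 - (-9)*(0*(-5) - 1) = 9 - (-9)*(0 - 1) = 9 - (-9)*(-1) = 9 - 3*3 = 9 - 9 = 0)
(-39*(9 + 12)/(5 - 18))*B = -39*(9 + 12)/(5 - 18)*0 = -819/(-13)*0 = -819*(-1)/13*0 = -39*(-21/13)*0 = 63*0 = 0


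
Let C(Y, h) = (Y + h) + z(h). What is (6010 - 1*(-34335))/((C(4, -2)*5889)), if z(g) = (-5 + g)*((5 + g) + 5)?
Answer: -40345/318006 ≈ -0.12687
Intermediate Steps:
z(g) = (-5 + g)*(10 + g)
C(Y, h) = -50 + Y + h**2 + 6*h (C(Y, h) = (Y + h) + (-50 + h**2 + 5*h) = -50 + Y + h**2 + 6*h)
(6010 - 1*(-34335))/((C(4, -2)*5889)) = (6010 - 1*(-34335))/(((-50 + 4 + (-2)**2 + 6*(-2))*5889)) = (6010 + 34335)/(((-50 + 4 + 4 - 12)*5889)) = 40345/((-54*5889)) = 40345/(-318006) = 40345*(-1/318006) = -40345/318006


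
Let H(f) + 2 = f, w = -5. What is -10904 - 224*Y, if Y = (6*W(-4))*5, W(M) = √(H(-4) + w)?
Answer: -10904 - 6720*I*√11 ≈ -10904.0 - 22288.0*I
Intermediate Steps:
H(f) = -2 + f
W(M) = I*√11 (W(M) = √((-2 - 4) - 5) = √(-6 - 5) = √(-11) = I*√11)
Y = 30*I*√11 (Y = (6*(I*√11))*5 = (6*I*√11)*5 = 30*I*√11 ≈ 99.499*I)
-10904 - 224*Y = -10904 - 6720*I*√11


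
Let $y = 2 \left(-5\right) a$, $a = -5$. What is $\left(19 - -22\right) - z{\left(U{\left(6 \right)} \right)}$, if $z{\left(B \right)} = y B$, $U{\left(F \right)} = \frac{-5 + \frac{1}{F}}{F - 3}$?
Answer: $\frac{1094}{9} \approx 121.56$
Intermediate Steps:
$y = 50$ ($y = 2 \left(-5\right) \left(-5\right) = \left(-10\right) \left(-5\right) = 50$)
$U{\left(F \right)} = \frac{-5 + \frac{1}{F}}{-3 + F}$
$z{\left(B \right)} = 50 B$
$\left(19 - -22\right) - z{\left(U{\left(6 \right)} \right)} = \left(19 - -22\right) - 50 \frac{1 - 30}{6 \left(-3 + 6\right)} = \left(19 + 22\right) - 50 \frac{1 - 30}{6 \cdot 3} = 41 - 50 \cdot \frac{1}{6} \cdot \frac{1}{3} \left(-29\right) = 41 - 50 \left(- \frac{29}{18}\right) = 41 - - \frac{725}{9} = 41 + \frac{725}{9} = \frac{1094}{9}$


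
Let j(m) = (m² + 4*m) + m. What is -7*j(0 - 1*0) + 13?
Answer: 13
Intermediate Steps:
j(m) = m² + 5*m
-7*j(0 - 1*0) + 13 = -7*(0 - 1*0)*(5 + (0 - 1*0)) + 13 = -7*(0 + 0)*(5 + (0 + 0)) + 13 = -0*(5 + 0) + 13 = -0*5 + 13 = -7*0 + 13 = 0 + 13 = 13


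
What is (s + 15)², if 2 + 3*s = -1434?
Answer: 1934881/9 ≈ 2.1499e+5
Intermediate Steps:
s = -1436/3 (s = -⅔ + (⅓)*(-1434) = -⅔ - 478 = -1436/3 ≈ -478.67)
(s + 15)² = (-1436/3 + 15)² = (-1391/3)² = 1934881/9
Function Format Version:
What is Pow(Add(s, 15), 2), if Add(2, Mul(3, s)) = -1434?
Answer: Rational(1934881, 9) ≈ 2.1499e+5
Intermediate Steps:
s = Rational(-1436, 3) (s = Add(Rational(-2, 3), Mul(Rational(1, 3), -1434)) = Add(Rational(-2, 3), -478) = Rational(-1436, 3) ≈ -478.67)
Pow(Add(s, 15), 2) = Pow(Add(Rational(-1436, 3), 15), 2) = Pow(Rational(-1391, 3), 2) = Rational(1934881, 9)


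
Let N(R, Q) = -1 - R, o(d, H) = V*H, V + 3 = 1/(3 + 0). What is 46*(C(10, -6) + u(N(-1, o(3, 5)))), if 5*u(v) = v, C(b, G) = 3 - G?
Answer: 414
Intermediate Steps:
V = -8/3 (V = -3 + 1/(3 + 0) = -3 + 1/3 = -3 + ⅓ = -8/3 ≈ -2.6667)
o(d, H) = -8*H/3
u(v) = v/5
46*(C(10, -6) + u(N(-1, o(3, 5)))) = 46*((3 - 1*(-6)) + (-1 - 1*(-1))/5) = 46*((3 + 6) + (-1 + 1)/5) = 46*(9 + (⅕)*0) = 46*(9 + 0) = 46*9 = 414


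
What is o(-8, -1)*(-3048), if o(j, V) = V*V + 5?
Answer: -18288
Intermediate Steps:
o(j, V) = 5 + V**2 (o(j, V) = V**2 + 5 = 5 + V**2)
o(-8, -1)*(-3048) = (5 + (-1)**2)*(-3048) = (5 + 1)*(-3048) = 6*(-3048) = -18288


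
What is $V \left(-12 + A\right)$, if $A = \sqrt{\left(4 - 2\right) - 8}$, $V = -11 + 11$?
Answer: $0$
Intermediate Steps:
$V = 0$
$A = i \sqrt{6}$ ($A = \sqrt{\left(4 - 2\right) - 8} = \sqrt{2 - 8} = \sqrt{-6} = i \sqrt{6} \approx 2.4495 i$)
$V \left(-12 + A\right) = 0 \left(-12 + i \sqrt{6}\right) = 0$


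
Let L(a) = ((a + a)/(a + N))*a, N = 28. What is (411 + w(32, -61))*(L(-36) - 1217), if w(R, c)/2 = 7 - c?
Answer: -842927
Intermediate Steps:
w(R, c) = 14 - 2*c (w(R, c) = 2*(7 - c) = 14 - 2*c)
L(a) = 2*a²/(28 + a) (L(a) = ((a + a)/(a + 28))*a = ((2*a)/(28 + a))*a = (2*a/(28 + a))*a = 2*a²/(28 + a))
(411 + w(32, -61))*(L(-36) - 1217) = (411 + (14 - 2*(-61)))*(2*(-36)²/(28 - 36) - 1217) = (411 + (14 + 122))*(2*1296/(-8) - 1217) = (411 + 136)*(2*1296*(-⅛) - 1217) = 547*(-324 - 1217) = 547*(-1541) = -842927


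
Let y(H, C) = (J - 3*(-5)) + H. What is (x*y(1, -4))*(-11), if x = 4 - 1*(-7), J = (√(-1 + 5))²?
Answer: -2420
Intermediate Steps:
J = 4 (J = (√4)² = 2² = 4)
y(H, C) = 19 + H (y(H, C) = (4 - 3*(-5)) + H = (4 + 15) + H = 19 + H)
x = 11 (x = 4 + 7 = 11)
(x*y(1, -4))*(-11) = (11*(19 + 1))*(-11) = (11*20)*(-11) = 220*(-11) = -2420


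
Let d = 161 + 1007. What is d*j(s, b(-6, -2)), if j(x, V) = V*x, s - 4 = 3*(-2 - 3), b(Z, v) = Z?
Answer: 77088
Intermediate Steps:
s = -11 (s = 4 + 3*(-2 - 3) = 4 + 3*(-5) = 4 - 15 = -11)
d = 1168
d*j(s, b(-6, -2)) = 1168*(-6*(-11)) = 1168*66 = 77088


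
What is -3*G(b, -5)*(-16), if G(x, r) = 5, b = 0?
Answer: 240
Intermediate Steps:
-3*G(b, -5)*(-16) = -3*5*(-16) = -15*(-16) = 240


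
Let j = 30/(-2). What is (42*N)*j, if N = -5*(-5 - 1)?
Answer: -18900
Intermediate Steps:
j = -15 (j = 30*(-1/2) = -15)
N = 30 (N = -5*(-6) = 30)
(42*N)*j = (42*30)*(-15) = 1260*(-15) = -18900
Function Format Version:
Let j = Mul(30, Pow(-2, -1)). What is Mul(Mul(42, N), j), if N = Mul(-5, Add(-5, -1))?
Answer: -18900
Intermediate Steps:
j = -15 (j = Mul(30, Rational(-1, 2)) = -15)
N = 30 (N = Mul(-5, -6) = 30)
Mul(Mul(42, N), j) = Mul(Mul(42, 30), -15) = Mul(1260, -15) = -18900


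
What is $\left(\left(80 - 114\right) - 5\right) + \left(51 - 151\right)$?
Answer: $-139$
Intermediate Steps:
$\left(\left(80 - 114\right) - 5\right) + \left(51 - 151\right) = \left(-34 - 5\right) - 100 = -39 - 100 = -139$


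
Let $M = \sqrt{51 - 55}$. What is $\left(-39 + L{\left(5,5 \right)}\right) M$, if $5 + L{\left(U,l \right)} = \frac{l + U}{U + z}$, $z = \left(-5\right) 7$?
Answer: $- \frac{266 i}{3} \approx - 88.667 i$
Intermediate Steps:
$z = -35$
$M = 2 i$ ($M = \sqrt{-4} = 2 i \approx 2.0 i$)
$L{\left(U,l \right)} = -5 + \frac{U + l}{-35 + U}$ ($L{\left(U,l \right)} = -5 + \frac{l + U}{U - 35} = -5 + \frac{U + l}{-35 + U}$)
$\left(-39 + L{\left(5,5 \right)}\right) M = \left(-39 + \frac{175 + 5 - 20}{-35 + 5}\right) 2 i = \left(-39 + \frac{175 + 5 - 20}{-30}\right) 2 i = \left(-39 - \frac{16}{3}\right) 2 i = - \frac{133 \cdot 2 i}{3} = - \frac{266 i}{3}$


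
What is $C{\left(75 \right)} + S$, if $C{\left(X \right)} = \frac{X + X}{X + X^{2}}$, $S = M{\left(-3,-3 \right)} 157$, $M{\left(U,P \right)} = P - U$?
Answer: $\frac{1}{38} \approx 0.026316$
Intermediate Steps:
$S = 0$ ($S = \left(-3 - -3\right) 157 = \left(-3 + 3\right) 157 = 0 \cdot 157 = 0$)
$C{\left(X \right)} = \frac{2 X}{X + X^{2}}$
$C{\left(75 \right)} + S = \frac{2}{1 + 75} + 0 = \frac{2}{76} + 0 = 2 \cdot \frac{1}{76} + 0 = \frac{1}{38} + 0 = \frac{1}{38}$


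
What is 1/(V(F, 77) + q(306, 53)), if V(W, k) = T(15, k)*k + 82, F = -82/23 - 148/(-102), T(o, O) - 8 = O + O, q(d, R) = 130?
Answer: 1/12686 ≈ 7.8827e-5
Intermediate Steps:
T(o, O) = 8 + 2*O (T(o, O) = 8 + (O + O) = 8 + 2*O)
F = -2480/1173 (F = -82*1/23 - 148*(-1/102) = -82/23 + 74/51 = -2480/1173 ≈ -2.1142)
V(W, k) = 82 + k*(8 + 2*k) (V(W, k) = (8 + 2*k)*k + 82 = k*(8 + 2*k) + 82 = 82 + k*(8 + 2*k))
1/(V(F, 77) + q(306, 53)) = 1/((82 + 2*77*(4 + 77)) + 130) = 1/((82 + 2*77*81) + 130) = 1/((82 + 12474) + 130) = 1/(12556 + 130) = 1/12686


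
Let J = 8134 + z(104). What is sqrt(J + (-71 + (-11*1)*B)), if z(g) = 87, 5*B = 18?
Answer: 2*sqrt(50690)/5 ≈ 90.058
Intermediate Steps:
B = 18/5 (B = (1/5)*18 = 18/5 ≈ 3.6000)
J = 8221 (J = 8134 + 87 = 8221)
sqrt(J + (-71 + (-11*1)*B)) = sqrt(8221 + (-71 - 11*1*(18/5))) = sqrt(8221 + (-71 - 11*18/5)) = sqrt(8221 + (-71 - 198/5)) = sqrt(8221 - 553/5) = sqrt(40552/5) = 2*sqrt(50690)/5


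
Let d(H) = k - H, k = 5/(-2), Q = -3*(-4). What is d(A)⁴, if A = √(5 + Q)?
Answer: 15449/16 + 465*√17/2 ≈ 1924.2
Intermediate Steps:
Q = 12
A = √17 (A = √(5 + 12) = √17 ≈ 4.1231)
k = -5/2 (k = 5*(-½) = -5/2 ≈ -2.5000)
d(H) = -5/2 - H
d(A)⁴ = (-5/2 - √17)⁴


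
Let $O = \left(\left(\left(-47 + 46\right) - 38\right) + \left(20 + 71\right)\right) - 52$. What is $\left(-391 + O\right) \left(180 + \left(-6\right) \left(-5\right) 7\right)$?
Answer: $-152490$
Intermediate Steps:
$O = 0$ ($O = \left(\left(-1 - 38\right) + 91\right) - 52 = \left(-39 + 91\right) - 52 = 52 - 52 = 0$)
$\left(-391 + O\right) \left(180 + \left(-6\right) \left(-5\right) 7\right) = \left(-391 + 0\right) \left(180 + \left(-6\right) \left(-5\right) 7\right) = - 391 \left(180 + 30 \cdot 7\right) = - 391 \left(180 + 210\right) = \left(-391\right) 390 = -152490$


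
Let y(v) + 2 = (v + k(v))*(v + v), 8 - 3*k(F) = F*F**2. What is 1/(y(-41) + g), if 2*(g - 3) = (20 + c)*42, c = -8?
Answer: -3/5641333 ≈ -5.3179e-7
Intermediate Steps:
g = 255 (g = 3 + ((20 - 8)*42)/2 = 3 + (12*42)/2 = 3 + (1/2)*504 = 3 + 252 = 255)
k(F) = 8/3 - F**3/3 (k(F) = 8/3 - F*F**2/3 = 8/3 - F**3/3)
y(v) = -2 + 2*v*(8/3 + v - v**3/3) (y(v) = -2 + (v + (8/3 - v**3/3))*(v + v) = -2 + (8/3 + v - v**3/3)*(2*v) = -2 + 2*v*(8/3 + v - v**3/3))
1/(y(-41) + g) = 1/((-2 + 2*(-41)**2 - 2/3*(-41)*(-8 + (-41)**3)) + 255) = 1/((-2 + 2*1681 - 2/3*(-41)*(-8 - 68921)) + 255) = 1/((-2 + 3362 - 2/3*(-41)*(-68929)) + 255) = 1/((-2 + 3362 - 5652178/3) + 255) = 1/(-5642098/3 + 255) = 1/(-5641333/3) = -3/5641333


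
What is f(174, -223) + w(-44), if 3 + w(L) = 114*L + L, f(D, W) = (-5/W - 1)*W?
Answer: -4845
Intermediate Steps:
f(D, W) = W*(-1 - 5/W) (f(D, W) = (-1 - 5/W)*W = W*(-1 - 5/W))
w(L) = -3 + 115*L (w(L) = -3 + (114*L + L) = -3 + 115*L)
f(174, -223) + w(-44) = (-5 - 1*(-223)) + (-3 + 115*(-44)) = (-5 + 223) + (-3 - 5060) = 218 - 5063 = -4845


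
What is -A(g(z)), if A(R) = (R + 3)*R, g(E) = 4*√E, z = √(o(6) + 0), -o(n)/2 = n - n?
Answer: 0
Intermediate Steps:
o(n) = 0 (o(n) = -2*(n - n) = -2*0 = 0)
z = 0 (z = √(0 + 0) = √0 = 0)
A(R) = R*(3 + R) (A(R) = (3 + R)*R = R*(3 + R))
-A(g(z)) = -4*√0*(3 + 4*√0) = -4*0*(3 + 4*0) = -0*(3 + 0) = -0*3 = -1*0 = 0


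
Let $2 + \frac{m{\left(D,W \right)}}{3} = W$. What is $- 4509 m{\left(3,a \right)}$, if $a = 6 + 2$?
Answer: $-81162$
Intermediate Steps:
$a = 8$
$m{\left(D,W \right)} = -6 + 3 W$
$- 4509 m{\left(3,a \right)} = - 4509 \left(-6 + 3 \cdot 8\right) = - 4509 \left(-6 + 24\right) = \left(-4509\right) 18 = -81162$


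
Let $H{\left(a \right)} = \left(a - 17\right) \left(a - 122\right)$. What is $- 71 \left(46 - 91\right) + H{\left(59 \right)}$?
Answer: $549$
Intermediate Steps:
$H{\left(a \right)} = \left(-122 + a\right) \left(-17 + a\right)$ ($H{\left(a \right)} = \left(-17 + a\right) \left(-122 + a\right) = \left(-122 + a\right) \left(-17 + a\right)$)
$- 71 \left(46 - 91\right) + H{\left(59 \right)} = - 71 \left(46 - 91\right) + \left(2074 + 59^{2} - 8201\right) = \left(-71\right) \left(-45\right) + \left(2074 + 3481 - 8201\right) = 3195 - 2646 = 549$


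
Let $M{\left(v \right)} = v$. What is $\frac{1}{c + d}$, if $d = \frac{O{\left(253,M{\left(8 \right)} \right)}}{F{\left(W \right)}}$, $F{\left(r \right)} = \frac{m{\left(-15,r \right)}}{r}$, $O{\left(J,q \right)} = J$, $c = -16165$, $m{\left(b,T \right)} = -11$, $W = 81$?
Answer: $- \frac{1}{18028} \approx -5.5469 \cdot 10^{-5}$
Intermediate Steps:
$F{\left(r \right)} = - \frac{11}{r}$
$d = -1863$ ($d = \frac{253}{\left(-11\right) \frac{1}{81}} = \frac{253}{- \frac{11}{81}} = 253 \left(- \frac{81}{11}\right) = -1863$)
$\frac{1}{c + d} = \frac{1}{-16165 - 1863} = \frac{1}{-18028} = - \frac{1}{18028}$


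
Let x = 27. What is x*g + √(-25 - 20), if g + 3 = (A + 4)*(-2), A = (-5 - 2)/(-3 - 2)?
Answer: -1863/5 + 3*I*√5 ≈ -372.6 + 6.7082*I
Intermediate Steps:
A = 7/5 (A = -7/(-5) = -7*(-⅕) = 7/5 ≈ 1.4000)
g = -69/5 (g = -3 + (7/5 + 4)*(-2) = -3 + (27/5)*(-2) = -3 - 54/5 = -69/5 ≈ -13.800)
x*g + √(-25 - 20) = 27*(-69/5) + √(-25 - 20) = -1863/5 + √(-45) = -1863/5 + 3*I*√5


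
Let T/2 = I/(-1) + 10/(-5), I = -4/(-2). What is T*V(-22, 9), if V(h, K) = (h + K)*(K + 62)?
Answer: 7384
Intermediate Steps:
I = 2 (I = -4*(-1/2) = 2)
T = -8 (T = 2*(2/(-1) + 10/(-5)) = 2*(2*(-1) + 10*(-1/5)) = 2*(-2 - 2) = 2*(-4) = -8)
V(h, K) = (62 + K)*(K + h) (V(h, K) = (K + h)*(62 + K) = (62 + K)*(K + h))
T*V(-22, 9) = -8*(9**2 + 62*9 + 62*(-22) + 9*(-22)) = -8*(81 + 558 - 1364 - 198) = -8*(-923) = 7384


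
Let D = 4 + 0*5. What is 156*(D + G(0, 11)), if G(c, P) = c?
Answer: 624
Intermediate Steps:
D = 4 (D = 4 + 0 = 4)
156*(D + G(0, 11)) = 156*(4 + 0) = 156*4 = 624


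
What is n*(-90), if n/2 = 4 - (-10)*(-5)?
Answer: 8280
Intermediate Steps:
n = -92 (n = 2*(4 - (-10)*(-5)) = 2*(4 - 2*25) = 2*(4 - 50) = 2*(-46) = -92)
n*(-90) = -92*(-90) = 8280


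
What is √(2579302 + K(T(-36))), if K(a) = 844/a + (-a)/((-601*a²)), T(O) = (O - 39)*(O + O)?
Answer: √30185347188270270/108180 ≈ 1606.0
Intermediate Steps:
T(O) = 2*O*(-39 + O) (T(O) = (-39 + O)*(2*O) = 2*O*(-39 + O))
K(a) = 507245/(601*a) (K(a) = 844/a + (-a)*(-1/(601*a²)) = 844/a + 1/(601*a) = 507245/(601*a))
√(2579302 + K(T(-36))) = √(2579302 + 507245/(601*((2*(-36)*(-39 - 36))))) = √(2579302 + 507245/(601*((2*(-36)*(-75))))) = √(2579302 + (507245/601)/5400) = √(2579302 + (507245/601)*(1/5400)) = √(2579302 + 101449/649080) = √(1674173443609/649080) = √30185347188270270/108180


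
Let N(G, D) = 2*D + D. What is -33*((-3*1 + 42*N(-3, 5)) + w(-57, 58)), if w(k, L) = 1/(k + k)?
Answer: -786247/38 ≈ -20691.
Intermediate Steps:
w(k, L) = 1/(2*k)
N(G, D) = 3*D
-33*((-3*1 + 42*N(-3, 5)) + w(-57, 58)) = -33*((-3*1 + 42*(3*5)) + (1/2)/(-57)) = -33*((-3 + 42*15) + (1/2)*(-1/57)) = -33*((-3 + 630) - 1/114) = -33*(627 - 1/114) = -33*71477/114 = -786247/38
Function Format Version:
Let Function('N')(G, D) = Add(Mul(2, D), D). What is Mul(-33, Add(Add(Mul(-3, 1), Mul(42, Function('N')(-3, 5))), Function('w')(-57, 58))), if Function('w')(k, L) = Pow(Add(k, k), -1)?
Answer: Rational(-786247, 38) ≈ -20691.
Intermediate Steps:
Function('w')(k, L) = Mul(Rational(1, 2), Pow(k, -1)) (Function('w')(k, L) = Pow(Mul(2, k), -1) = Mul(Rational(1, 2), Pow(k, -1)))
Function('N')(G, D) = Mul(3, D)
Mul(-33, Add(Add(Mul(-3, 1), Mul(42, Function('N')(-3, 5))), Function('w')(-57, 58))) = Mul(-33, Add(Add(Mul(-3, 1), Mul(42, Mul(3, 5))), Mul(Rational(1, 2), Pow(-57, -1)))) = Mul(-33, Add(Add(-3, Mul(42, 15)), Mul(Rational(1, 2), Rational(-1, 57)))) = Mul(-33, Add(Add(-3, 630), Rational(-1, 114))) = Mul(-33, Add(627, Rational(-1, 114))) = Mul(-33, Rational(71477, 114)) = Rational(-786247, 38)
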